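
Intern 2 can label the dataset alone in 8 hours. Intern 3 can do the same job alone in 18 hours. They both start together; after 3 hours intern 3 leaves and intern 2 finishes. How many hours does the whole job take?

20/3 hours

In the first 3 hours the combined rate is 13/72, so 13/24 of the job is done, leaving 11/24.
After intern 3 leaves the rate is 1/8 per hour; the remaining 11/24 takes 11/3 hours.
Total = 3 + 11/3 = 20/3 hours.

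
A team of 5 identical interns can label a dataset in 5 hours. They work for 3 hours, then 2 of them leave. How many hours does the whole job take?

One intern does 1/25 of the job per hour.
After 3 hours with 5 interns, 3/5 is done (2/5 left).
With 3 interns the rate is 3/25, so the rest takes 2/5 ÷ 3/25 = 10/3 hours.
Total = 3 + 10/3 = 19/3 hours.

19/3 hours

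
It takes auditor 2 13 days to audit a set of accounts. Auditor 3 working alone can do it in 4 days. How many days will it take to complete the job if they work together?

With two workers the combined time is the product over the sum: 13·4/(13+4) = 52/17 days.

52/17 days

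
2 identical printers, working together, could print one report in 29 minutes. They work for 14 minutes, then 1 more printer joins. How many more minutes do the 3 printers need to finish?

One printer does 1/58 of the job per minute.
After 14 minutes with 2 printers, 14/29 is done (15/29 left).
With 3 printers the rate is 3/58, so the rest takes 15/29 ÷ 3/58 = 10 minutes.

10 minutes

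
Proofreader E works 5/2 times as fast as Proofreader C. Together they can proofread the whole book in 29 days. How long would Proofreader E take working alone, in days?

203/5 days

Let Proofreader C's rate be r; then Proofreader E's rate is (5/2)r, so together (5/2 + 1)r = (7/2)r = 1/29.
Thus r = 2/203 per day.
Proofreader C alone: 203/2 days; Proofreader E alone: 203/5 days.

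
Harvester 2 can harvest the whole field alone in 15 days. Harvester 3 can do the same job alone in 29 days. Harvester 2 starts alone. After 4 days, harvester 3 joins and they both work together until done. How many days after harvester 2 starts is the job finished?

In the first 4 days harvester 2 alone does 4/15 of the job, leaving 11/15.
Once everyone is working, combined rate: 1/15 + 1/29 = (29 + 15)/435 = 44/435 per day.
Remaining 11/15 at 44/435 per day takes 29/4 days.
Total from the start = 4 + 29/4 = 45/4 days.

45/4 days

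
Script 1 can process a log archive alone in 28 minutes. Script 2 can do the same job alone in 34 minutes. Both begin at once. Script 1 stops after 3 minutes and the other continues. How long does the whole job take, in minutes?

425/14 minutes

In the first 3 minutes the combined rate is 31/476, so 93/476 of the job is done, leaving 383/476.
After Script 1 leaves the rate is 1/34 per minute; the remaining 383/476 takes 383/14 minutes.
Total = 3 + 383/14 = 425/14 minutes.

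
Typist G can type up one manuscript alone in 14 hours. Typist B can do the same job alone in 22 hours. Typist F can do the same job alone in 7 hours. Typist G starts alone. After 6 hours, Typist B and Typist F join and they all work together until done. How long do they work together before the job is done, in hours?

In the first 6 hours Typist G alone does 6/14 = 3/7 of the job, leaving 4/7.
Once everyone is working, combined rate: 1/14 + 1/22 + 1/7 = (11 + 7 + 22)/154 = 40/154 = 20/77 per hour.
Remaining 4/7 at 20/77 per hour takes 11/5 hours.

11/5 hours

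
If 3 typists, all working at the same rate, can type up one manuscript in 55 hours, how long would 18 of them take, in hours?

55/6 hours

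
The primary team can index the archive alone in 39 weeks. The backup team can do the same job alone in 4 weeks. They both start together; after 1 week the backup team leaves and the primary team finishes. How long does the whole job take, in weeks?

In the first 1 week the combined rate is 43/156, so 43/156 of the job is done, leaving 113/156.
After the backup team leaves the rate is 1/39 per week; the remaining 113/156 takes 113/4 weeks.
Total = 1 + 113/4 = 117/4 weeks.

117/4 weeks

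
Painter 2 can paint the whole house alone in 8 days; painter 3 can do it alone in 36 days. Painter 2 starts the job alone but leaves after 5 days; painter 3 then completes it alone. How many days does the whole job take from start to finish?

37/2 days

In 5 days painter 2 does 5/8 of the job, leaving 3/8.
Painter 3 works at 1/36 per day, so finishing takes 3/8 ÷ 1/36 = 27/2 days.
Total time = 5 + 27/2 = 37/2 days.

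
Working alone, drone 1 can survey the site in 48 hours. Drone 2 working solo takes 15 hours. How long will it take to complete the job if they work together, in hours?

With two workers the combined time is the product over the sum: 48·15/(48+15) = 720/63 = 80/7 hours.

80/7 hours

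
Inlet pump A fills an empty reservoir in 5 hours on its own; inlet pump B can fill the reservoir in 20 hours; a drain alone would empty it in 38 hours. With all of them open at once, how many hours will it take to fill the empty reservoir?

76/17 hours

Net rate = 1/5 + 1/20 − 1/38 = (76 + 19 − 10)/380 = 85/380 = 17/76 per hour.
Filling time = 1 ÷ (17/76) = 76/17 hours.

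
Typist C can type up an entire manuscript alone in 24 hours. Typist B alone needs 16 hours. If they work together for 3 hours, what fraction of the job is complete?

5/16

Combined rate: 1/24 + 1/16 = (2 + 3)/48 = 5/48 per hour.
In 3 hours they complete 3·5/48 = 5/16 of the job.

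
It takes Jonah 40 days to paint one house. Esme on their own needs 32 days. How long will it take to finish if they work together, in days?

Combined rate: 1/40 + 1/32 = (4 + 5)/160 = 9/160 per day.
Time = 1 ÷ (9/160) = 160/9 days.

160/9 days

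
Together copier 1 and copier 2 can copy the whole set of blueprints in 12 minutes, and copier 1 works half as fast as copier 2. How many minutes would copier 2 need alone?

18 minutes

Let copier 2's rate be r; then copier 1's rate is (1/2)r, so together (1/2 + 1)r = (3/2)r = 1/12.
Thus r = 1/18 per minute.
Copier 2 alone: 18 minutes; copier 1 alone: 36 minutes.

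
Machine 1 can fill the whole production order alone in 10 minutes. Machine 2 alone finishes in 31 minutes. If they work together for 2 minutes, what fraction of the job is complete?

Combined rate: 1/10 + 1/31 = (31 + 10)/310 = 41/310 per minute.
In 2 minutes they complete 2·41/310 = 41/155 of the job.

41/155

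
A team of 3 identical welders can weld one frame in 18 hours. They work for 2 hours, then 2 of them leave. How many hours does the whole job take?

50 hours

One welder does 1/54 of the job per hour.
After 2 hours with 3 welders, 1/9 is done (8/9 left).
With 1 welder the rate is 1/54, so the rest takes 8/9 ÷ 1/54 = 48 hours.
Total = 2 + 48 = 50 hours.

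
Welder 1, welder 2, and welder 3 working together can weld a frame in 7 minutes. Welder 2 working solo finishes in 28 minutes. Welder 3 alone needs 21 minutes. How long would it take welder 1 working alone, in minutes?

Combined rate is 1/7 per minute.
Known contribution: 1/28 + 1/21 = (3 + 4)/84 = 7/84 = 1/12 per minute.
So welder 1's rate is 1/7 − 1/12 = 5/84, meaning 84/5 minutes alone.

84/5 minutes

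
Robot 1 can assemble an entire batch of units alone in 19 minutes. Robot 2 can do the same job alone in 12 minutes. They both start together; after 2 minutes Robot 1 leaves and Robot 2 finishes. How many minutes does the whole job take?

In the first 2 minutes the combined rate is 31/228, so 31/114 of the job is done, leaving 83/114.
After Robot 1 leaves the rate is 1/12 per minute; the remaining 83/114 takes 166/19 minutes.
Total = 2 + 166/19 = 204/19 minutes.

204/19 minutes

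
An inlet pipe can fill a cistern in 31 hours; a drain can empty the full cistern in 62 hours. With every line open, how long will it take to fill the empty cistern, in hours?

Net rate = 1/31 − 1/62 = (2 − 1)/62 = 1/62 per hour.
Filling time = 1 ÷ (1/62) = 62 hours.

62 hours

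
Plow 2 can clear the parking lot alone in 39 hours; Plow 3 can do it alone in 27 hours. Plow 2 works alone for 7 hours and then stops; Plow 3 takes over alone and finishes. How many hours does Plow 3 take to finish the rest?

In 7 hours Plow 2 does 7/39 of the job, leaving 32/39.
Plow 3 works at 1/27 per hour, so finishing takes 32/39 ÷ 1/27 = 288/13 hours.

288/13 hours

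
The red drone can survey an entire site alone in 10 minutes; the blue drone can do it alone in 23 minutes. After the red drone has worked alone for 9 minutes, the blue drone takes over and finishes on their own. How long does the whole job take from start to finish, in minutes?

113/10 minutes

In 9 minutes the red drone does 9/10 of the job, leaving 1/10.
The blue drone works at 1/23 per minute, so finishing takes 1/10 ÷ 1/23 = 23/10 minutes.
Total time = 9 + 23/10 = 113/10 minutes.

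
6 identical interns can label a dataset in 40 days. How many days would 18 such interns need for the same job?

40/3 days

Total work is 6·40 = 240 intern-days.
With 18 interns: 240/18 = 40/3 days.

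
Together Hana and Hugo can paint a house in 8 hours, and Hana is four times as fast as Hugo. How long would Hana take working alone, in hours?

Let Hugo's rate be r; then Hana's rate is 4r, so together (4 + 1)r = 5r = 1/8.
Thus r = 1/40 per hour.
Hugo alone: 40 hours; Hana alone: 10 hours.

10 hours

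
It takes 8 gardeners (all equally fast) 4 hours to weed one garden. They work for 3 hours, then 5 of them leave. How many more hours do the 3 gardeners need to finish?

8/3 hours

One gardener does 1/32 of the job per hour.
After 3 hours with 8 gardeners, 3/4 is done (1/4 left).
With 3 gardeners the rate is 3/32, so the rest takes 1/4 ÷ 3/32 = 8/3 hours.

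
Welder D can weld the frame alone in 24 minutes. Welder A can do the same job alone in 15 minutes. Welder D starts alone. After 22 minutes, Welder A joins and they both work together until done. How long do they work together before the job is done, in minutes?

10/13 minutes

In the first 22 minutes Welder D alone does 22/24 = 11/12 of the job, leaving 1/12.
Once everyone is working, combined rate: 1/24 + 1/15 = (5 + 8)/120 = 13/120 per minute.
Remaining 1/12 at 13/120 per minute takes 10/13 minutes.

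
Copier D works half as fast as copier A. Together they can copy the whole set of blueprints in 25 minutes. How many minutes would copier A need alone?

75/2 minutes

Let copier A's rate be r; then copier D's rate is (1/2)r, so together (1/2 + 1)r = (3/2)r = 1/25.
Thus r = 2/75 per minute.
Copier A alone: 75/2 minutes; copier D alone: 75 minutes.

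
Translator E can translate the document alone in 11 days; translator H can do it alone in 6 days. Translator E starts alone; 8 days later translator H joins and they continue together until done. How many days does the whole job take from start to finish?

In 8 days translator E does 8/11 of the job, leaving 3/11.
Translator E and translator H together work at 17/66 per day, so finishing takes 3/11 ÷ 17/66 = 18/17 days.
Total time = 8 + 18/17 = 154/17 days.

154/17 days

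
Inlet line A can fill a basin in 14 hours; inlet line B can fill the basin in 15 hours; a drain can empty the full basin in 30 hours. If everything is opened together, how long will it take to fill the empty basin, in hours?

105/11 hours

Net rate = 1/14 + 1/15 − 1/30 = (15 + 14 − 7)/210 = 22/210 = 11/105 per hour.
Filling time = 1 ÷ (11/105) = 105/11 hours.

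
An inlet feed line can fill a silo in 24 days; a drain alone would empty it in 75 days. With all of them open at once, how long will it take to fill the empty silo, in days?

Net rate = 1/24 − 1/75 = (25 − 8)/600 = 17/600 per day.
Filling time = 1 ÷ (17/600) = 600/17 days.

600/17 days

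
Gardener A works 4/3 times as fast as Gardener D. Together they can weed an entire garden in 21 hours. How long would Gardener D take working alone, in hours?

49 hours

Let Gardener D's rate be r; then Gardener A's rate is (4/3)r, so together (4/3 + 1)r = (7/3)r = 1/21.
Thus r = 1/49 per hour.
Gardener D alone: 49 hours; Gardener A alone: 147/4 hours.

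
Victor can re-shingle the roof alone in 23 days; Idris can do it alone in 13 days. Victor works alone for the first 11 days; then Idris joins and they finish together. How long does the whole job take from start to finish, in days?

In 11 days Victor does 11/23 of the job, leaving 12/23.
Victor and Idris together work at 36/299 per day, so finishing takes 12/23 ÷ 36/299 = 13/3 days.
Total time = 11 + 13/3 = 46/3 days.

46/3 days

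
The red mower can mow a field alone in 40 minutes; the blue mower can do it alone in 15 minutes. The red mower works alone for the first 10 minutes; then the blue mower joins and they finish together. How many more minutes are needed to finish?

90/11 minutes

In 10 minutes the red mower does 10/40 = 1/4 of the job, leaving 3/4.
The red mower and the blue mower together work at 11/120 per minute, so finishing takes 3/4 ÷ 11/120 = 90/11 minutes.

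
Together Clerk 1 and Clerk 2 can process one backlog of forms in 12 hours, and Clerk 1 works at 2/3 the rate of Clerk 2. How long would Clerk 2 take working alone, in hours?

Let Clerk 2's rate be r; then Clerk 1's rate is (2/3)r, so together (2/3 + 1)r = (5/3)r = 1/12.
Thus r = 1/20 per hour.
Clerk 2 alone: 20 hours; Clerk 1 alone: 30 hours.

20 hours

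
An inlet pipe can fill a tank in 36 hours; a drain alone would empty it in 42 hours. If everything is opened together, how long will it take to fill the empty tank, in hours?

252 hours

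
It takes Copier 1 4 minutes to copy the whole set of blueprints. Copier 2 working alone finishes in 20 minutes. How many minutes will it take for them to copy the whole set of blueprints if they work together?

10/3 minutes

Combined rate: 1/4 + 1/20 = (5 + 1)/20 = 6/20 = 3/10 per minute.
Time = 1 ÷ (3/10) = 10/3 minutes.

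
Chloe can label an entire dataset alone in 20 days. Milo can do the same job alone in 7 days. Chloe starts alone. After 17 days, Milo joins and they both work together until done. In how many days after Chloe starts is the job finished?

In the first 17 days Chloe alone does 17/20 of the job, leaving 3/20.
Once everyone is working, combined rate: 1/20 + 1/7 = (7 + 20)/140 = 27/140 per day.
Remaining 3/20 at 27/140 per day takes 7/9 days.
Total from the start = 17 + 7/9 = 160/9 days.

160/9 days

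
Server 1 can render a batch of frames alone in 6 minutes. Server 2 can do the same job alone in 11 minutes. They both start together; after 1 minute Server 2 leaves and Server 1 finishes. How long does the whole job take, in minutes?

In the first 1 minute the combined rate is 17/66, so 17/66 of the job is done, leaving 49/66.
After Server 2 leaves the rate is 1/6 per minute; the remaining 49/66 takes 49/11 minutes.
Total = 1 + 49/11 = 60/11 minutes.

60/11 minutes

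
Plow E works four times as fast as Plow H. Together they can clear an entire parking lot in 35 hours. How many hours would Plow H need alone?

Let Plow H's rate be r; then Plow E's rate is 4r, so together (4 + 1)r = 5r = 1/35.
Thus r = 1/175 per hour.
Plow H alone: 175 hours; Plow E alone: 175/4 hours.

175 hours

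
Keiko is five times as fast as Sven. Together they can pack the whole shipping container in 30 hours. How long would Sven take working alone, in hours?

Let Sven's rate be r; then Keiko's rate is 5r, so together (5 + 1)r = 6r = 1/30.
Thus r = 1/180 per hour.
Sven alone: 180 hours; Keiko alone: 36 hours.

180 hours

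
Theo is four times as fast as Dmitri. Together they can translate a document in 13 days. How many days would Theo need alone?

65/4 days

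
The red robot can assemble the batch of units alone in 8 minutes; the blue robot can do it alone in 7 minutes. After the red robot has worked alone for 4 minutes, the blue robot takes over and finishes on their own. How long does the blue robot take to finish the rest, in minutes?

7/2 minutes

In 4 minutes the red robot does 4/8 = 1/2 of the job, leaving 1/2.
The blue robot works at 1/7 per minute, so finishing takes 1/2 ÷ 1/7 = 7/2 minutes.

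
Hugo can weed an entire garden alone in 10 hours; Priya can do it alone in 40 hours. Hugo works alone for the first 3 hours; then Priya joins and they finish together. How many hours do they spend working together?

28/5 hours

In 3 hours Hugo does 3/10 of the job, leaving 7/10.
Hugo and Priya together work at 1/8 per hour, so finishing takes 7/10 ÷ 1/8 = 28/5 hours.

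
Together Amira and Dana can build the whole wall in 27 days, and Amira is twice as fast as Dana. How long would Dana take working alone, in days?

81 days

Let Dana's rate be r; then Amira's rate is 2r, so together (2 + 1)r = 3r = 1/27.
Thus r = 1/81 per day.
Dana alone: 81 days; Amira alone: 81/2 days.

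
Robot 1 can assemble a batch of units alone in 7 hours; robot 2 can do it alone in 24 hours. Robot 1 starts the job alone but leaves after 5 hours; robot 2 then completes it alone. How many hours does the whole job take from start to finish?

83/7 hours

In 5 hours robot 1 does 5/7 of the job, leaving 2/7.
Robot 2 works at 1/24 per hour, so finishing takes 2/7 ÷ 1/24 = 48/7 hours.
Total time = 5 + 48/7 = 83/7 hours.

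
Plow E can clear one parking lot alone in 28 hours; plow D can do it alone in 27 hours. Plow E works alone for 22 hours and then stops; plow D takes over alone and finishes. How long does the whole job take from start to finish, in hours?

389/14 hours

In 22 hours plow E does 22/28 = 11/14 of the job, leaving 3/14.
Plow D works at 1/27 per hour, so finishing takes 3/14 ÷ 1/27 = 81/14 hours.
Total time = 22 + 81/14 = 389/14 hours.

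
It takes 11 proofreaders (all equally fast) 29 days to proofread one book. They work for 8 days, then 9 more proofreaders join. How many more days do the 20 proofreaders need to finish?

One proofreader does 1/319 of the job per day.
After 8 days with 11 proofreaders, 8/29 is done (21/29 left).
With 20 proofreaders the rate is 20/319, so the rest takes 21/29 ÷ 20/319 = 231/20 days.

231/20 days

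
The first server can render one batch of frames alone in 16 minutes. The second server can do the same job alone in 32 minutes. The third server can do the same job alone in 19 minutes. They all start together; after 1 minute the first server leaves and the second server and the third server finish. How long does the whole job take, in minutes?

190/17 minutes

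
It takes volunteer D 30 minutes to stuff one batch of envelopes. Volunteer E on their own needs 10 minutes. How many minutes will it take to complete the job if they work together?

Combined rate: 1/30 + 1/10 = (1 + 3)/30 = 4/30 = 2/15 per minute.
Time = 1 ÷ (2/15) = 15/2 minutes.

15/2 minutes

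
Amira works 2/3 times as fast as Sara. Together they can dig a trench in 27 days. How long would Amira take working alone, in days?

Let Sara's rate be r; then Amira's rate is (2/3)r, so together (2/3 + 1)r = (5/3)r = 1/27.
Thus r = 1/45 per day.
Sara alone: 45 days; Amira alone: 135/2 days.

135/2 days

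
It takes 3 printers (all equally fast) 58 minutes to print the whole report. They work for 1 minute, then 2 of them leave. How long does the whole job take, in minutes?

172 minutes

One printer does 1/174 of the job per minute.
After 1 minute with 3 printers, 1/58 is done (57/58 left).
With 1 printer the rate is 1/174, so the rest takes 57/58 ÷ 1/174 = 171 minutes.
Total = 1 + 171 = 172 minutes.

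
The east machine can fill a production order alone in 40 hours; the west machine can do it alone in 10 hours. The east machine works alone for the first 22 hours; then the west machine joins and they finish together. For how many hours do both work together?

18/5 hours

In 22 hours the east machine does 22/40 = 11/20 of the job, leaving 9/20.
The east machine and the west machine together work at 1/8 per hour, so finishing takes 9/20 ÷ 1/8 = 18/5 hours.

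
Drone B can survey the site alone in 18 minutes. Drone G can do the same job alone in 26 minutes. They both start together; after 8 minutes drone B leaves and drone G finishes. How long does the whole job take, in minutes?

In the first 8 minutes the combined rate is 11/117, so 88/117 of the job is done, leaving 29/117.
After drone B leaves the rate is 1/26 per minute; the remaining 29/117 takes 58/9 minutes.
Total = 8 + 58/9 = 130/9 minutes.

130/9 minutes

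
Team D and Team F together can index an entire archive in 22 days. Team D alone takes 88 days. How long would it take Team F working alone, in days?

88/3 days

Combined rate is 1/22 per day.
Known contribution: 1/88 per day.
So Team F's rate is 1/22 − 1/88 = 3/88, meaning 88/3 days alone.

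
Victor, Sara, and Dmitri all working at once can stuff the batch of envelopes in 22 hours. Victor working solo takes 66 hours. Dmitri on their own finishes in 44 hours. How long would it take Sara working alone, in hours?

Combined rate is 1/22 per hour.
Known contribution: 1/66 + 1/44 = (2 + 3)/132 = 5/132 per hour.
So Sara's rate is 1/22 − 5/132 = 1/132, meaning 132 hours alone.

132 hours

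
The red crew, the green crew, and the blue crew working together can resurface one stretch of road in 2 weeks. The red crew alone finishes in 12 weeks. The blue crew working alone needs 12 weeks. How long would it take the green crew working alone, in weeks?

Combined rate is 1/2 per week.
Known contribution: 1/12 + 1/12 = (1 + 1)/12 = 2/12 = 1/6 per week.
So the green crew's rate is 1/2 − 1/6 = 1/3, meaning 3 weeks alone.

3 weeks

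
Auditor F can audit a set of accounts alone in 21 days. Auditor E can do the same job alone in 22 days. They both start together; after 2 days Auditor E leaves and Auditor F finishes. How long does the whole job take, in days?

210/11 days

In the first 2 days the combined rate is 43/462, so 43/231 of the job is done, leaving 188/231.
After Auditor E leaves the rate is 1/21 per day; the remaining 188/231 takes 188/11 days.
Total = 2 + 188/11 = 210/11 days.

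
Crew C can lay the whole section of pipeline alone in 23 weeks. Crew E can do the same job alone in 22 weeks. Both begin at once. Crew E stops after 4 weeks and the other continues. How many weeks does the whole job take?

207/11 weeks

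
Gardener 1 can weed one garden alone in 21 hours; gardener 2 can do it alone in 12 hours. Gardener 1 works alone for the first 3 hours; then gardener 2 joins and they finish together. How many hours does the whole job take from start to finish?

105/11 hours

In 3 hours gardener 1 does 3/21 = 1/7 of the job, leaving 6/7.
Gardener 1 and gardener 2 together work at 11/84 per hour, so finishing takes 6/7 ÷ 11/84 = 72/11 hours.
Total time = 3 + 72/11 = 105/11 hours.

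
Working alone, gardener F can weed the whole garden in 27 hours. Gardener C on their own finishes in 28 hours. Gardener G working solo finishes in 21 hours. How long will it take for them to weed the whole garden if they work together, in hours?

108/13 hours

Combined rate: 1/27 + 1/28 + 1/21 = (28 + 27 + 36)/756 = 91/756 = 13/108 per hour.
Time = 1 ÷ (13/108) = 108/13 hours.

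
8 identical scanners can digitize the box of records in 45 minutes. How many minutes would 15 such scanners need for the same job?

Total work is 8·45 = 360 scanner-minutes.
With 15 scanners: 360/15 = 24 minutes.

24 minutes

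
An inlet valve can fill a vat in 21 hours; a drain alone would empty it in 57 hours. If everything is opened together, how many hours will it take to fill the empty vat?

133/4 hours

Net rate = 1/21 − 1/57 = (19 − 7)/399 = 12/399 = 4/133 per hour.
Filling time = 1 ÷ (4/133) = 133/4 hours.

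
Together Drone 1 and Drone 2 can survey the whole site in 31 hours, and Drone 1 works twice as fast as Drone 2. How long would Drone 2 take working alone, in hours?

93 hours

Let Drone 2's rate be r; then Drone 1's rate is 2r, so together (2 + 1)r = 3r = 1/31.
Thus r = 1/93 per hour.
Drone 2 alone: 93 hours; Drone 1 alone: 93/2 hours.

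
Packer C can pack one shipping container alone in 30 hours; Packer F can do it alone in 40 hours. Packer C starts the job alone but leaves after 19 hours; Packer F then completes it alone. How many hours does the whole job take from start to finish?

In 19 hours Packer C does 19/30 of the job, leaving 11/30.
Packer F works at 1/40 per hour, so finishing takes 11/30 ÷ 1/40 = 44/3 hours.
Total time = 19 + 44/3 = 101/3 hours.

101/3 hours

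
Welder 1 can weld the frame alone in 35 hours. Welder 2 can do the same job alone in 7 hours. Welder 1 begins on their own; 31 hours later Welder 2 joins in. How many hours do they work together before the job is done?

2/3 hours

In the first 31 hours Welder 1 alone does 31/35 of the job, leaving 4/35.
Once everyone is working, combined rate: 1/35 + 1/7 = (1 + 5)/35 = 6/35 per hour.
Remaining 4/35 at 6/35 per hour takes 2/3 hours.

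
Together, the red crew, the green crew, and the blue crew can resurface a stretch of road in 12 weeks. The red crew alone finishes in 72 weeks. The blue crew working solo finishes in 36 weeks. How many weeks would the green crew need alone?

Combined rate is 1/12 per week.
Known contribution: 1/72 + 1/36 = (1 + 2)/72 = 3/72 = 1/24 per week.
So the green crew's rate is 1/12 − 1/24 = 1/24, meaning 24 weeks alone.

24 weeks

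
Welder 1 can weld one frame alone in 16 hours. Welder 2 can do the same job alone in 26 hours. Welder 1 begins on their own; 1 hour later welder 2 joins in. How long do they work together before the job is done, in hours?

In the first 1 hour welder 1 alone does 1/16 of the job, leaving 15/16.
Once everyone is working, combined rate: 1/16 + 1/26 = (13 + 8)/208 = 21/208 per hour.
Remaining 15/16 at 21/208 per hour takes 65/7 hours.

65/7 hours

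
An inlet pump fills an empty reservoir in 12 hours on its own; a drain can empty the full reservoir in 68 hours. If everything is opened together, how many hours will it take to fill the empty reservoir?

102/7 hours

Net rate = 1/12 − 1/68 = (17 − 3)/204 = 14/204 = 7/102 per hour.
Filling time = 1 ÷ (7/102) = 102/7 hours.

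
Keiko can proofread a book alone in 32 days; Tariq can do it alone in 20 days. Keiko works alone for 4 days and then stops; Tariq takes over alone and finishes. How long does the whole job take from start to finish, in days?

43/2 days

In 4 days Keiko does 4/32 = 1/8 of the job, leaving 7/8.
Tariq works at 1/20 per day, so finishing takes 7/8 ÷ 1/20 = 35/2 days.
Total time = 4 + 35/2 = 43/2 days.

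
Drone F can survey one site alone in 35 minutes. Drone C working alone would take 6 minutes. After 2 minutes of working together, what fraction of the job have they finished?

Combined rate: 1/35 + 1/6 = (6 + 35)/210 = 41/210 per minute.
In 2 minutes they complete 2·41/210 = 41/105 of the job.

41/105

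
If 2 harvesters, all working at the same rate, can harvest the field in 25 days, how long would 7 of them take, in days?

50/7 days

Total work is 2·25 = 50 harvester-days.
With 7 harvesters: 50/7 days.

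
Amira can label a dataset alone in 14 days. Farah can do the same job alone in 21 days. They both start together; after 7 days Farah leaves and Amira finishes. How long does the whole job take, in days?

28/3 days

In the first 7 days the combined rate is 5/42, so 5/6 of the job is done, leaving 1/6.
After Farah leaves the rate is 1/14 per day; the remaining 1/6 takes 7/3 days.
Total = 7 + 7/3 = 28/3 days.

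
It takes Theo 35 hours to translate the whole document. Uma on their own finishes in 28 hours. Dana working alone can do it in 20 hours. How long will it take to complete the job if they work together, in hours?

Combined rate: 1/35 + 1/28 + 1/20 = (4 + 5 + 7)/140 = 16/140 = 4/35 per hour.
Time = 1 ÷ (4/35) = 35/4 hours.

35/4 hours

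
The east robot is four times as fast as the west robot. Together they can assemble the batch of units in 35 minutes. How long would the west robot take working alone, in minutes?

175 minutes

Let the west robot's rate be r; then the east robot's rate is 4r, so together (4 + 1)r = 5r = 1/35.
Thus r = 1/175 per minute.
The west robot alone: 175 minutes; the east robot alone: 175/4 minutes.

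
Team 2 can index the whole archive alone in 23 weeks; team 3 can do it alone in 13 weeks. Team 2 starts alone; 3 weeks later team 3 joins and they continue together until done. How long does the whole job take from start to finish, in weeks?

92/9 weeks

In 3 weeks team 2 does 3/23 of the job, leaving 20/23.
Team 2 and team 3 together work at 36/299 per week, so finishing takes 20/23 ÷ 36/299 = 65/9 weeks.
Total time = 3 + 65/9 = 92/9 weeks.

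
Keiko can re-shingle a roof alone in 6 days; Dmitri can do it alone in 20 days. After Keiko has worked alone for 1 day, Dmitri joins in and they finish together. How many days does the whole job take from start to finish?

63/13 days

In 1 day Keiko does 1/6 of the job, leaving 5/6.
Keiko and Dmitri together work at 13/60 per day, so finishing takes 5/6 ÷ 13/60 = 50/13 days.
Total time = 1 + 50/13 = 63/13 days.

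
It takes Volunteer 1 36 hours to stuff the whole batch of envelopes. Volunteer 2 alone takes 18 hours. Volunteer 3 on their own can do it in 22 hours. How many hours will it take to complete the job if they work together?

Combined rate: 1/36 + 1/18 + 1/22 = (11 + 22 + 18)/396 = 51/396 = 17/132 per hour.
Time = 1 ÷ (17/132) = 132/17 hours.

132/17 hours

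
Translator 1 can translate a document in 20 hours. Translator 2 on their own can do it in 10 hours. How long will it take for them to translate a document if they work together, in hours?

Combined rate: 1/20 + 1/10 = (1 + 2)/20 = 3/20 per hour.
Time = 1 ÷ (3/20) = 20/3 hours.

20/3 hours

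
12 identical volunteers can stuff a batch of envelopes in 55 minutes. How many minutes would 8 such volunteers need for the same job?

Total work is 12·55 = 660 volunteer-minutes.
With 8 volunteers: 660/8 = 165/2 minutes.

165/2 minutes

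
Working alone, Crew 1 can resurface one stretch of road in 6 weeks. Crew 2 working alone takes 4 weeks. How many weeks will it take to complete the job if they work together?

Combined rate: 1/6 + 1/4 = (2 + 3)/12 = 5/12 per week.
Time = 1 ÷ (5/12) = 12/5 weeks.

12/5 weeks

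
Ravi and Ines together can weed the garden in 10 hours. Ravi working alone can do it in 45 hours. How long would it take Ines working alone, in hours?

90/7 hours

Combined rate is 1/10 per hour.
Known contribution: 1/45 per hour.
So Ines's rate is 1/10 − 1/45 = 7/90, meaning 90/7 hours alone.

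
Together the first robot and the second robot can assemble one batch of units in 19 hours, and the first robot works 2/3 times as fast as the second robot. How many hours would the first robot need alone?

95/2 hours

Let the second robot's rate be r; then the first robot's rate is (2/3)r, so together (2/3 + 1)r = (5/3)r = 1/19.
Thus r = 3/95 per hour.
The second robot alone: 95/3 hours; the first robot alone: 95/2 hours.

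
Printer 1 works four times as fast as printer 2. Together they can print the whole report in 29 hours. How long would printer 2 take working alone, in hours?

Let printer 2's rate be r; then printer 1's rate is 4r, so together (4 + 1)r = 5r = 1/29.
Thus r = 1/145 per hour.
Printer 2 alone: 145 hours; printer 1 alone: 145/4 hours.

145 hours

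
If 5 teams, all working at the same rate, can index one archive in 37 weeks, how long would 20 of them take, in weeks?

37/4 weeks

Total work is 5·37 = 185 team-weeks.
With 20 teams: 185/20 = 37/4 weeks.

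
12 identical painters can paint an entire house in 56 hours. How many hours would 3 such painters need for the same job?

224 hours

Total work is 12·56 = 672 painter-hours.
With 3 painters: 672/3 = 224 hours.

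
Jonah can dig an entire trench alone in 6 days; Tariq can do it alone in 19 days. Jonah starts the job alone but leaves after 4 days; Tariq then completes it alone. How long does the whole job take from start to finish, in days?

In 4 days Jonah does 4/6 = 2/3 of the job, leaving 1/3.
Tariq works at 1/19 per day, so finishing takes 1/3 ÷ 1/19 = 19/3 days.
Total time = 4 + 19/3 = 31/3 days.

31/3 days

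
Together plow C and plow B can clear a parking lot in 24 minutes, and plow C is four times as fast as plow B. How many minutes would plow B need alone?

120 minutes

Let plow B's rate be r; then plow C's rate is 4r, so together (4 + 1)r = 5r = 1/24.
Thus r = 1/120 per minute.
Plow B alone: 120 minutes; plow C alone: 30 minutes.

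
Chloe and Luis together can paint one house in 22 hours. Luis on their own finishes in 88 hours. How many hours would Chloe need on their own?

Combined rate is 1/22 per hour.
Known contribution: 1/88 per hour.
So Chloe's rate is 1/22 − 1/88 = 3/88, meaning 88/3 hours alone.

88/3 hours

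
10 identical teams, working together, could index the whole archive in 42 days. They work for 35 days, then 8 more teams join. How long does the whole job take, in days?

350/9 days

One team does 1/420 of the job per day.
After 35 days with 10 teams, 5/6 is done (1/6 left).
With 18 teams the rate is 18/420 = 3/70, so the rest takes 1/6 ÷ 3/70 = 35/9 days.
Total = 35 + 35/9 = 350/9 days.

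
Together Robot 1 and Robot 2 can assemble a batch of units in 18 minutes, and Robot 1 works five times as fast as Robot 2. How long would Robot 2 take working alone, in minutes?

108 minutes

Let Robot 2's rate be r; then Robot 1's rate is 5r, so together (5 + 1)r = 6r = 1/18.
Thus r = 1/108 per minute.
Robot 2 alone: 108 minutes; Robot 1 alone: 108/5 minutes.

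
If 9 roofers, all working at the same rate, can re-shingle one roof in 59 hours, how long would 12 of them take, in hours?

177/4 hours

Total work is 9·59 = 531 roofer-hours.
With 12 roofers: 531/12 = 177/4 hours.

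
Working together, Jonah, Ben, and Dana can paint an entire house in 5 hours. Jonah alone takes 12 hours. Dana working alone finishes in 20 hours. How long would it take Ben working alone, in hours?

15 hours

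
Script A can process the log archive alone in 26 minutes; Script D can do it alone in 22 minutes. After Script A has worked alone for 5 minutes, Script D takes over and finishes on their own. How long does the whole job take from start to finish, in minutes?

In 5 minutes Script A does 5/26 of the job, leaving 21/26.
Script D works at 1/22 per minute, so finishing takes 21/26 ÷ 1/22 = 231/13 minutes.
Total time = 5 + 231/13 = 296/13 minutes.

296/13 minutes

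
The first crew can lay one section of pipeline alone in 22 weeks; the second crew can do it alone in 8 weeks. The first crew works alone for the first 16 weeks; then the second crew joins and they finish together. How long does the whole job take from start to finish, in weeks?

88/5 weeks

In 16 weeks the first crew does 16/22 = 8/11 of the job, leaving 3/11.
The first crew and the second crew together work at 15/88 per week, so finishing takes 3/11 ÷ 15/88 = 8/5 weeks.
Total time = 16 + 8/5 = 88/5 weeks.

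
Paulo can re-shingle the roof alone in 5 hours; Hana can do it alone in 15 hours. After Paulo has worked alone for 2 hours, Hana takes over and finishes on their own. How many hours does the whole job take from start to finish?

11 hours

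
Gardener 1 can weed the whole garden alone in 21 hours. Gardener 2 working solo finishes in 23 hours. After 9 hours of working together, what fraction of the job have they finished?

132/161

Combined rate: 1/21 + 1/23 = (23 + 21)/483 = 44/483 per hour.
In 9 hours they complete 9·44/483 = 132/161 of the job.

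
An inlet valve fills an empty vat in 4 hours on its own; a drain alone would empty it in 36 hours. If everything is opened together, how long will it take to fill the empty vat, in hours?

Net rate = 1/4 − 1/36 = (9 − 1)/36 = 8/36 = 2/9 per hour.
Filling time = 1 ÷ (2/9) = 9/2 hours.

9/2 hours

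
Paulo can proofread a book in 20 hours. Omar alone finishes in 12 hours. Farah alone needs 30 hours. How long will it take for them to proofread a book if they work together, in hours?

6 hours

Combined rate: 1/20 + 1/12 + 1/30 = (3 + 5 + 2)/60 = 10/60 = 1/6 per hour.
Time = 1 ÷ (1/6) = 6 hours.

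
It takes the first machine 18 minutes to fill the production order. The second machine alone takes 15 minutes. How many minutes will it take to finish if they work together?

Combined rate: 1/18 + 1/15 = (5 + 6)/90 = 11/90 per minute.
Time = 1 ÷ (11/90) = 90/11 minutes.

90/11 minutes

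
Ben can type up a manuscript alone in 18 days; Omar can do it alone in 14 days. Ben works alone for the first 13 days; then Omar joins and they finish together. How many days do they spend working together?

35/16 days

In 13 days Ben does 13/18 of the job, leaving 5/18.
Ben and Omar together work at 8/63 per day, so finishing takes 5/18 ÷ 8/63 = 35/16 days.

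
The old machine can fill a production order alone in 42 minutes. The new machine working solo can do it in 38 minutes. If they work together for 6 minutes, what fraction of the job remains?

Combined rate: 1/42 + 1/38 = (19 + 21)/798 = 40/798 = 20/399 per minute.
In 6 minutes they complete 6·20/399 = 40/133 of the job.
So 93/133 remains.

93/133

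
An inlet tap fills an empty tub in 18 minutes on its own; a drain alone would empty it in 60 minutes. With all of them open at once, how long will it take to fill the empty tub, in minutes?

Net rate = 1/18 − 1/60 = (10 − 3)/180 = 7/180 per minute.
Filling time = 1 ÷ (7/180) = 180/7 minutes.

180/7 minutes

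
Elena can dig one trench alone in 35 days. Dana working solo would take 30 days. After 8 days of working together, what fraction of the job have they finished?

Combined rate: 1/35 + 1/30 = (6 + 7)/210 = 13/210 per day.
In 8 days they complete 8·13/210 = 52/105 of the job.

52/105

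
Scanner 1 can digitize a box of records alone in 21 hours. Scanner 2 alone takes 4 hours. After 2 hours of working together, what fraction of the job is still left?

Combined rate: 1/21 + 1/4 = (4 + 21)/84 = 25/84 per hour.
In 2 hours they complete 2·25/84 = 25/42 of the job.
So 17/42 remains.

17/42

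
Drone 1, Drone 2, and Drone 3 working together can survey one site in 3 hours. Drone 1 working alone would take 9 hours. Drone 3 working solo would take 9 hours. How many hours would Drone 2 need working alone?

Combined rate is 1/3 per hour.
Known contribution: 1/9 + 1/9 = (1 + 1)/9 = 2/9 per hour.
So Drone 2's rate is 1/3 − 2/9 = 1/9, meaning 9 hours alone.

9 hours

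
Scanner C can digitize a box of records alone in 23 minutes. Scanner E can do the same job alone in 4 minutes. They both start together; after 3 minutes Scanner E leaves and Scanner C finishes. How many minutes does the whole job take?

23/4 minutes

In the first 3 minutes the combined rate is 27/92, so 81/92 of the job is done, leaving 11/92.
After Scanner E leaves the rate is 1/23 per minute; the remaining 11/92 takes 11/4 minutes.
Total = 3 + 11/4 = 23/4 minutes.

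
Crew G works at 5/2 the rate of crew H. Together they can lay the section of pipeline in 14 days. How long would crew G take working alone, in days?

98/5 days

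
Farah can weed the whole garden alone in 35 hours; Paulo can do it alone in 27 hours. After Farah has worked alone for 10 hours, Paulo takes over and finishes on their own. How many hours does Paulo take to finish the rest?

135/7 hours

In 10 hours Farah does 10/35 = 2/7 of the job, leaving 5/7.
Paulo works at 1/27 per hour, so finishing takes 5/7 ÷ 1/27 = 135/7 hours.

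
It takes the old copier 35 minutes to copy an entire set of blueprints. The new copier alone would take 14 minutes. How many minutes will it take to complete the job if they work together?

With two workers the combined time is the product over the sum: 35·14/(35+14) = 490/49 = 10 minutes.

10 minutes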